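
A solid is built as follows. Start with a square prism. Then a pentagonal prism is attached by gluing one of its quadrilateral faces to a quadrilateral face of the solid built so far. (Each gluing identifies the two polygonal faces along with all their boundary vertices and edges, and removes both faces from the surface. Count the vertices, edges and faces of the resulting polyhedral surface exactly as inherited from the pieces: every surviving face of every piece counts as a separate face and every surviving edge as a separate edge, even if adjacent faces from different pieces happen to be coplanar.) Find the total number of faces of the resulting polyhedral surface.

11

A square prism: V=8, E=12, F=6.
Attach a pentagonal prism (V=10, E=15, F=7) along a 4-gon: merge 4 vertices and 4 edges, delete both glued faces → V=14, E=23, F=11.
Check: V − E + F = 14 − 23 + 11 = 2.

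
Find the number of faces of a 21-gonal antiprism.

44

An antiprism on an n-gon has two n-gon caps and 2n triangles: V = 2·21 = 42, E = 4·21 = 84, F = 2·21 + 2 = 44.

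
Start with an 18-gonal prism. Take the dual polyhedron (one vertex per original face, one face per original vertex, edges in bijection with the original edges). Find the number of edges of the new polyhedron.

The base solid has V = 36, E = 54, F = 20.
The dual swaps V and F and preserves E: V′ = F = 20, E′ = E = 54, F′ = V = 36.

54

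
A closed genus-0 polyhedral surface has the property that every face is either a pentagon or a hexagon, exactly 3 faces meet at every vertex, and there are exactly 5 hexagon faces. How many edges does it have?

Let x be the number of pentagons; then F = 5 + x.
Edge–face incidences: 2E = 6·5 + 5·x = 30 + 5x.
Every vertex has degree 3, so 3V = 2E.
Euler: V − E + F = 2 ⇒ (2E)/3 − E + (5 + x) = 2.
Multiply by 6: 2·(2E) − 3·(2E) + 6·(5 + x) = 12, i.e. 30 + 6x − (30 + 5x) = 12.
Collecting terms: x = 12.
Then 2E = 30 + 5·12 = 90, so E = 45, V = 2E/3 = 30, F = 5 + 12 = 17.

45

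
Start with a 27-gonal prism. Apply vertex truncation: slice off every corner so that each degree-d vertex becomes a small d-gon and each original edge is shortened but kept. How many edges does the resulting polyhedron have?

243

The base solid has V = 54, E = 81, F = 29.
Truncation replaces each original edge-end by a new vertex, so V′ = 2E = 162.
Each original edge survives, and each old vertex of degree d contributes d new edges; summing degrees gives Σd = 2E, so E′ = E + 2E = 3E = 243.
Each original face survives and each original vertex becomes one new face: F′ = F + V = 83.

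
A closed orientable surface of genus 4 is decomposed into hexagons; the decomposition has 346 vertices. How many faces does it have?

176

χ = 2 − 2·4 = -6, and every face is a hexagon so 6F = 2E.
V − E + F = -6 with E = 6F/2 gives 346 − (6/2 − 1)·F = -6, so F = 176 and E = 528.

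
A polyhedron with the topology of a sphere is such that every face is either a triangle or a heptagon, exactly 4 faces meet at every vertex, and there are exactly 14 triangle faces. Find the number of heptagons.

Let x be the number of heptagons; then F = 14 + x.
Edge–face incidences: 2E = 3·14 + 7·x = 42 + 7x.
Every vertex has degree 4, so 4V = 2E.
Euler: V − E + F = 2 ⇒ (2E)/4 − E + (14 + x) = 2.
Multiply by 8: 2·(2E) − 4·(2E) + 8·(14 + x) = 16, i.e. 112 + 8x − 2·(42 + 7x) = 16.
Collecting terms: −6x + 28 = 16, so −6x = −12, so x = 2.
Then 2E = 42 + 7·2 = 56, so E = 28, V = 2E/4 = 14, F = 14 + 2 = 16.

2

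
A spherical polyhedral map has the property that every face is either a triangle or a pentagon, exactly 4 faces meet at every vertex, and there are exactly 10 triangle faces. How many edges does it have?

Let x be the number of pentagons; then F = 10 + x.
Edge–face incidences: 2E = 3·10 + 5·x = 30 + 5x.
Every vertex has degree 4, so 4V = 2E.
Euler: V − E + F = 2 ⇒ (2E)/4 − E + (10 + x) = 2.
Multiply by 8: 2·(2E) − 4·(2E) + 8·(10 + x) = 16, i.e. 80 + 8x − 2·(30 + 5x) = 16.
Collecting terms: −2x + 20 = 16, so −2x = −4, so x = 2.
Then 2E = 30 + 5·2 = 40, so E = 20, V = 2E/4 = 10, F = 10 + 2 = 12.

20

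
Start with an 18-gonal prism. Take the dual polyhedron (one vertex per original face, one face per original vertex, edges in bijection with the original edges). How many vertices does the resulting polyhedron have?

The base solid has V = 36, E = 54, F = 20.
The dual swaps V and F and preserves E: V′ = F = 20, E′ = E = 54, F′ = V = 36.

20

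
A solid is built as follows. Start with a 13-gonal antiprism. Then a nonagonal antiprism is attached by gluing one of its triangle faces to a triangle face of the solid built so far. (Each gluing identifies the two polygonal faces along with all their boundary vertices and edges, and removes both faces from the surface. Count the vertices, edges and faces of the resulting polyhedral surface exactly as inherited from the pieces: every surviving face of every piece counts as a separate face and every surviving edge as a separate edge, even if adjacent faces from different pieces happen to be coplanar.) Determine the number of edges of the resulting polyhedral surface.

A 13-gonal antiprism: V=26, E=52, F=28.
Attach a nonagonal antiprism (V=18, E=36, F=20) along a 3-gon: merge 3 vertices and 3 edges, delete both glued faces → V=41, E=85, F=46.
Check: V − E + F = 41 − 85 + 46 = 2.

85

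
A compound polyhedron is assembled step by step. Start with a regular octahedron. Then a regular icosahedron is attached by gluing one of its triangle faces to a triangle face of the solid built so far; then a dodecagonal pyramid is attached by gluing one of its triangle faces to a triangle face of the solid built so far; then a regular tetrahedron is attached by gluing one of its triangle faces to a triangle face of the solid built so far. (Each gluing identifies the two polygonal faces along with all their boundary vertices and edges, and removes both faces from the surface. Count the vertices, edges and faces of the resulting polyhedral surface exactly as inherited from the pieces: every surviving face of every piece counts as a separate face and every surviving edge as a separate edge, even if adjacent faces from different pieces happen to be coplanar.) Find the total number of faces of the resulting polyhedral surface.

A regular octahedron: V=6, E=12, F=8.
Attach a regular icosahedron (V=12, E=30, F=20) along a 3-gon: merge 3 vertices and 3 edges, delete both glued faces → V=15, E=39, F=26.
Attach a dodecagonal pyramid (V=13, E=24, F=13) along a 3-gon: merge 3 vertices and 3 edges, delete both glued faces → V=25, E=60, F=37.
Attach a regular tetrahedron (V=4, E=6, F=4) along a 3-gon: merge 3 vertices and 3 edges, delete both glued faces → V=26, E=63, F=39.
Check: V − E + F = 26 − 63 + 39 = 2.

39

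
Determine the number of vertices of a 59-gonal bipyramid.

61

A bipyramid over an n-gon has 2n triangular faces and n + 2 vertices: V = 59 + 2 = 61, E = 3·59 = 177, F = 2·59 = 118.
Check: V − E + F = 61 − 177 + 118 = 2.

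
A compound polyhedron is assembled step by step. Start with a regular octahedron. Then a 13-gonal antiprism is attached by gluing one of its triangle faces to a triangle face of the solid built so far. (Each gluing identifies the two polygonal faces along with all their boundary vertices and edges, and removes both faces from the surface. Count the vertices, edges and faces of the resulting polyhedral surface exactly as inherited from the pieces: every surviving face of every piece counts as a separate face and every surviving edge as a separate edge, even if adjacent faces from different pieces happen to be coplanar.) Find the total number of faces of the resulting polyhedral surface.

A regular octahedron: V=6, E=12, F=8.
Attach a 13-gonal antiprism (V=26, E=52, F=28) along a 3-gon: merge 3 vertices and 3 edges, delete both glued faces → V=29, E=61, F=34.
Check: V − E + F = 29 − 61 + 34 = 2.

34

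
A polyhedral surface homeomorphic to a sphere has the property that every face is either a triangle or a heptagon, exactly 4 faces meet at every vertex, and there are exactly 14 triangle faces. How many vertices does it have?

Let x be the number of heptagons; then F = 14 + x.
Edge–face incidences: 2E = 3·14 + 7·x = 42 + 7x.
Every vertex has degree 4, so 4V = 2E.
Euler: V − E + F = 2 ⇒ (2E)/4 − E + (14 + x) = 2.
Multiply by 8: 2·(2E) − 4·(2E) + 8·(14 + x) = 16, i.e. 112 + 8x − 2·(42 + 7x) = 16.
Collecting terms: −6x + 28 = 16, so −6x = −12, so x = 2.
Then 2E = 42 + 7·2 = 56, so E = 28, V = 2E/4 = 14, F = 14 + 2 = 16.

14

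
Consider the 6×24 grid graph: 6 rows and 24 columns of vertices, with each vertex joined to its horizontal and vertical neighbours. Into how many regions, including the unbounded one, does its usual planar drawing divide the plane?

116

The grid has V = 6·24 = 144 vertices and E = 6·23 + 24·5 = 258 edges.
F = 2 − V + E = 2 − 144 + 258 = 116.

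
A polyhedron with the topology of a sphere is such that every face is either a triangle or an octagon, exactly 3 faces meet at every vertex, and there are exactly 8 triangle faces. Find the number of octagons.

Let x be the number of octagons; then F = 8 + x.
Edge–face incidences: 2E = 3·8 + 8·x = 24 + 8x.
Every vertex has degree 3, so 3V = 2E.
Euler: V − E + F = 2 ⇒ (2E)/3 − E + (8 + x) = 2.
Multiply by 6: 2·(2E) − 3·(2E) + 6·(8 + x) = 12, i.e. 48 + 6x − (24 + 8x) = 12.
Collecting terms: −2x + 24 = 12, so −2x = −12, so x = 6.
Then 2E = 24 + 8·6 = 72, so E = 36, V = 2E/3 = 24, F = 8 + 6 = 14.

6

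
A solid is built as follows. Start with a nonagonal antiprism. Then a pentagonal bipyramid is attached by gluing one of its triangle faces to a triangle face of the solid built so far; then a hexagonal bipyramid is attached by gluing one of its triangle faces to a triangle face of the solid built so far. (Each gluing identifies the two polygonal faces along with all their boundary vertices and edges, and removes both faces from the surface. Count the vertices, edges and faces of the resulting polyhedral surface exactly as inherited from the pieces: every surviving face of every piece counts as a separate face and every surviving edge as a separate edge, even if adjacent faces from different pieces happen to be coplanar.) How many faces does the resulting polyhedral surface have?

38

A nonagonal antiprism: V=18, E=36, F=20.
Attach a pentagonal bipyramid (V=7, E=15, F=10) along a 3-gon: merge 3 vertices and 3 edges, delete both glued faces → V=22, E=48, F=28.
Attach a hexagonal bipyramid (V=8, E=18, F=12) along a 3-gon: merge 3 vertices and 3 edges, delete both glued faces → V=27, E=63, F=38.
Check: V − E + F = 27 − 63 + 38 = 2.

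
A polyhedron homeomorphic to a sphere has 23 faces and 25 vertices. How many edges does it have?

46

Here V − E + F = 2.
E = V + F − (2) = 25 + 23 − (2) = 46.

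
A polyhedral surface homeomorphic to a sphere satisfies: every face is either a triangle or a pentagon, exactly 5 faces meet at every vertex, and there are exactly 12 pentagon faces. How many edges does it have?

Let x be the number of triangles; then F = 12 + x.
Edge–face incidences: 2E = 5·12 + 3·x = 60 + 3x.
Every vertex has degree 5, so 5V = 2E.
Euler: V − E + F = 2 ⇒ (2E)/5 − E + (12 + x) = 2.
Multiply by 10: 2·(2E) − 5·(2E) + 10·(12 + x) = 20, i.e. 120 + 10x − 3·(60 + 3x) = 20.
Collecting terms: x − 60 = 20, so x = 80.
Then 2E = 60 + 3·80 = 300, so E = 150, V = 2E/5 = 60, F = 12 + 80 = 92.

150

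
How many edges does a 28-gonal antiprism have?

112

An antiprism on an n-gon has two n-gon caps and 2n triangles: V = 2·28 = 56, E = 4·28 = 112, F = 2·28 + 2 = 58.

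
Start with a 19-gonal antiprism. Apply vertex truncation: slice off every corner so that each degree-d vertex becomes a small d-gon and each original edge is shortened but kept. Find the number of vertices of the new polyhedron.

152

The base solid has V = 38, E = 76, F = 40.
Truncation replaces each original edge-end by a new vertex, so V′ = 2E = 152.
Each original edge survives, and each old vertex of degree d contributes d new edges; summing degrees gives Σd = 2E, so E′ = E + 2E = 3E = 228.
Each original face survives and each original vertex becomes one new face: F′ = F + V = 78.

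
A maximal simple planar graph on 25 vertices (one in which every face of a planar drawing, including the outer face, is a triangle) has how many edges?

In a plane triangulation 3F = 2E and V − E + F = 2, so E = 3V − 6 = 3·25 − 6 = 69.

69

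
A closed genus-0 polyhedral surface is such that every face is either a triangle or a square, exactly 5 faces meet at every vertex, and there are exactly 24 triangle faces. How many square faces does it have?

2

Let x be the number of squares; then F = 24 + x.
Edge–face incidences: 2E = 3·24 + 4·x = 72 + 4x.
Every vertex has degree 5, so 5V = 2E.
Euler: V − E + F = 2 ⇒ (2E)/5 − E + (24 + x) = 2.
Multiply by 10: 2·(2E) − 5·(2E) + 10·(24 + x) = 20, i.e. 240 + 10x − 3·(72 + 4x) = 20.
Collecting terms: −2x + 24 = 20, so −2x = −4, so x = 2.
Then 2E = 72 + 4·2 = 80, so E = 40, V = 2E/5 = 16, F = 24 + 2 = 26.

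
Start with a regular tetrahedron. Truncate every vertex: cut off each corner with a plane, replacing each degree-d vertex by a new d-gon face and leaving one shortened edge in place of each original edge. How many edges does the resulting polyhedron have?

18

The base solid has V = 4, E = 6, F = 4.
Truncation replaces each original edge-end by a new vertex, so V′ = 2E = 12.
Each original edge survives, and each old vertex of degree d contributes d new edges; summing degrees gives Σd = 2E, so E′ = E + 2E = 3E = 18.
Each original face survives and each original vertex becomes one new face: F′ = F + V = 8.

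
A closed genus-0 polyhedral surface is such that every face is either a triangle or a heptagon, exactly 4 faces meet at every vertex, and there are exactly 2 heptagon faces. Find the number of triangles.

Let x be the number of triangles; then F = 2 + x.
Edge–face incidences: 2E = 7·2 + 3·x = 14 + 3x.
Every vertex has degree 4, so 4V = 2E.
Euler: V − E + F = 2 ⇒ (2E)/4 − E + (2 + x) = 2.
Multiply by 8: 2·(2E) − 4·(2E) + 8·(2 + x) = 16, i.e. 16 + 8x − 2·(14 + 3x) = 16.
Collecting terms: 2x − 12 = 16, so 2x = 28, so x = 14.
Then 2E = 14 + 3·14 = 56, so E = 28, V = 2E/4 = 14, F = 2 + 14 = 16.

14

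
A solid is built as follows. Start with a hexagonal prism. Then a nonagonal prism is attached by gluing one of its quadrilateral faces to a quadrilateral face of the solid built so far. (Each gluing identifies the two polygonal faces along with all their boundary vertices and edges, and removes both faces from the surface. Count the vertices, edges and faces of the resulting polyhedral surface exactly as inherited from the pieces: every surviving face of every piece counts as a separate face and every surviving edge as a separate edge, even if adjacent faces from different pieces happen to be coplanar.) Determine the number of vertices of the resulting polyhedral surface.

A hexagonal prism: V=12, E=18, F=8.
Attach a nonagonal prism (V=18, E=27, F=11) along a 4-gon: merge 4 vertices and 4 edges, delete both glued faces → V=26, E=41, F=17.
Check: V − E + F = 26 − 41 + 17 = 2.

26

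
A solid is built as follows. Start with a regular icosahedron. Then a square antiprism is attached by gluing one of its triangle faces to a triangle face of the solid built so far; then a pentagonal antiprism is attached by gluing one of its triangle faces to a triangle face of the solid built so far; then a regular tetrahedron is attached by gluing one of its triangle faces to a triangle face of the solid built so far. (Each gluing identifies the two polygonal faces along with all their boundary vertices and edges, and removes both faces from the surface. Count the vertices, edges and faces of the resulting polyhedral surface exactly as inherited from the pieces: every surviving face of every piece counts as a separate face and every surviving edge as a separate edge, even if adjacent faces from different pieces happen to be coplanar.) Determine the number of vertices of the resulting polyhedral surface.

25

A regular icosahedron: V=12, E=30, F=20.
Attach a square antiprism (V=8, E=16, F=10) along a 3-gon: merge 3 vertices and 3 edges, delete both glued faces → V=17, E=43, F=28.
Attach a pentagonal antiprism (V=10, E=20, F=12) along a 3-gon: merge 3 vertices and 3 edges, delete both glued faces → V=24, E=60, F=38.
Attach a regular tetrahedron (V=4, E=6, F=4) along a 3-gon: merge 3 vertices and 3 edges, delete both glued faces → V=25, E=63, F=40.
Check: V − E + F = 25 − 63 + 40 = 2.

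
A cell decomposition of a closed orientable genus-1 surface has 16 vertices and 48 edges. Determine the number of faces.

32

For a closed orientable surface of genus 1, χ = 2 − 2·1 = 0.
F = 0 − V + E = 0 − 16 + 48 = 32.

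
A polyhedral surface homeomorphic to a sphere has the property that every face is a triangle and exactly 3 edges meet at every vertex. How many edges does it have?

6

Each face has 3 edges and each edge borders two faces, so 2E = 3F.
Each vertex has degree 3, so 3V = 2E and hence V = 3F/3.
Euler: V − E + F = 2 ⇒ (3F/3) − (3F/2) + F = 2.
Multiply by 6: (6 − 9 + 6)F = 12, i.e. 3F = 12.
So F = 4, E = 3·4/2 = 6, V = 3·4/3 = 4.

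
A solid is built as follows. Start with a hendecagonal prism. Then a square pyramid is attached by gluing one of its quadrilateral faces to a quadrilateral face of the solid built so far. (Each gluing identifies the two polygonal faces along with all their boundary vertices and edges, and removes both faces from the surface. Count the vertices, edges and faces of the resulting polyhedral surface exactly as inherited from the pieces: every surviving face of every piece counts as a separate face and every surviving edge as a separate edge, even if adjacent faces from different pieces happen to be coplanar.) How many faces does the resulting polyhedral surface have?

A hendecagonal prism: V=22, E=33, F=13.
Attach a square pyramid (V=5, E=8, F=5) along a 4-gon: merge 4 vertices and 4 edges, delete both glued faces → V=23, E=37, F=16.
Check: V − E + F = 23 − 37 + 16 = 2.

16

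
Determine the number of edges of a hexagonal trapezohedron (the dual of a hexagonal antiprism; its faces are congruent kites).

The n-trapezohedron (dual of the n-antiprism) has V = 2·6 + 2 = 14, E = 4·6 = 24, F = 2·6 = 12.
Check: V − E + F = 14 − 24 + 12 = 2.

24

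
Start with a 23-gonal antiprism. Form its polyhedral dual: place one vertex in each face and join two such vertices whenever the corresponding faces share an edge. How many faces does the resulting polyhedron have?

The base solid has V = 46, E = 92, F = 48.
The dual swaps V and F and preserves E: V′ = F = 48, E′ = E = 92, F′ = V = 46.

46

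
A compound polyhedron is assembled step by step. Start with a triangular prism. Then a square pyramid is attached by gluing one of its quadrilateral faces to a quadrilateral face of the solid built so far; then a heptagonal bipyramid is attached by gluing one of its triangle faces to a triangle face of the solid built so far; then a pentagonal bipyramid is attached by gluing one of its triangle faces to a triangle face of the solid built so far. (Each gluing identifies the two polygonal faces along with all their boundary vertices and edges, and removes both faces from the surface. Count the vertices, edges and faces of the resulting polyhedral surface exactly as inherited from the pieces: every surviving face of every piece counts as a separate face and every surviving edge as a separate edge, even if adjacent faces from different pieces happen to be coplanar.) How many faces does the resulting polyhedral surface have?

A triangular prism: V=6, E=9, F=5.
Attach a square pyramid (V=5, E=8, F=5) along a 4-gon: merge 4 vertices and 4 edges, delete both glued faces → V=7, E=13, F=8.
Attach a heptagonal bipyramid (V=9, E=21, F=14) along a 3-gon: merge 3 vertices and 3 edges, delete both glued faces → V=13, E=31, F=20.
Attach a pentagonal bipyramid (V=7, E=15, F=10) along a 3-gon: merge 3 vertices and 3 edges, delete both glued faces → V=17, E=43, F=28.
Check: V − E + F = 17 − 43 + 28 = 2.

28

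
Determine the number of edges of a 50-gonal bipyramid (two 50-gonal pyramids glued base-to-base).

150

A bipyramid over an n-gon has 2n triangular faces and n + 2 vertices: V = 50 + 2 = 52, E = 3·50 = 150, F = 2·50 = 100.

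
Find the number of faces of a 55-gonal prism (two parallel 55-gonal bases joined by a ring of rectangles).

57

A prism on an n-gon has two n-gon bases and n rectangular sides: V = 2·55 = 110, E = 3·55 = 165, F = 55 + 2 = 57.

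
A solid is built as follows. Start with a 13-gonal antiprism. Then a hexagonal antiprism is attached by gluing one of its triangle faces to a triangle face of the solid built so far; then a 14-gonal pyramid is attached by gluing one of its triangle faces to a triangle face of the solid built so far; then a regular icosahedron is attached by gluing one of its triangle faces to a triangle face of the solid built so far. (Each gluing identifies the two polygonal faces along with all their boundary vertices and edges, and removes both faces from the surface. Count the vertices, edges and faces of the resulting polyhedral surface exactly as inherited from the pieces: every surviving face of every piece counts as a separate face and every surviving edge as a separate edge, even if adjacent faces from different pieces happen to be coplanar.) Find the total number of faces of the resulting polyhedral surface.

71

A 13-gonal antiprism: V=26, E=52, F=28.
Attach a hexagonal antiprism (V=12, E=24, F=14) along a 3-gon: merge 3 vertices and 3 edges, delete both glued faces → V=35, E=73, F=40.
Attach a 14-gonal pyramid (V=15, E=28, F=15) along a 3-gon: merge 3 vertices and 3 edges, delete both glued faces → V=47, E=98, F=53.
Attach a regular icosahedron (V=12, E=30, F=20) along a 3-gon: merge 3 vertices and 3 edges, delete both glued faces → V=56, E=125, F=71.
Check: V − E + F = 56 − 125 + 71 = 2.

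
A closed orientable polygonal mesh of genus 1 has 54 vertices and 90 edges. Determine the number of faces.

36

For a closed orientable surface of genus 1, χ = 2 − 2·1 = 0.
F = 0 − V + E = 0 − 54 + 90 = 36.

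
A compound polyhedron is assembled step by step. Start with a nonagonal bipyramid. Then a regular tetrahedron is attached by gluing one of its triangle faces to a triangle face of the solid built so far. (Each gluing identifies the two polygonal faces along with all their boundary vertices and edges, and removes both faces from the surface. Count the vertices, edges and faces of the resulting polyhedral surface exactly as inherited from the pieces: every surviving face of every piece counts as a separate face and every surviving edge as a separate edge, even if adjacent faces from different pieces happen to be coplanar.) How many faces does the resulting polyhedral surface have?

20

A nonagonal bipyramid: V=11, E=27, F=18.
Attach a regular tetrahedron (V=4, E=6, F=4) along a 3-gon: merge 3 vertices and 3 edges, delete both glued faces → V=12, E=30, F=20.
Check: V − E + F = 12 − 30 + 20 = 2.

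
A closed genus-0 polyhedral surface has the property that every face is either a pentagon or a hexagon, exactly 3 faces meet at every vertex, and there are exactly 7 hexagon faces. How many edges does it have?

51

Let x be the number of pentagons; then F = 7 + x.
Edge–face incidences: 2E = 6·7 + 5·x = 42 + 5x.
Every vertex has degree 3, so 3V = 2E.
Euler: V − E + F = 2 ⇒ (2E)/3 − E + (7 + x) = 2.
Multiply by 6: 2·(2E) − 3·(2E) + 6·(7 + x) = 12, i.e. 42 + 6x − (42 + 5x) = 12.
Collecting terms: x = 12.
Then 2E = 42 + 5·12 = 102, so E = 51, V = 2E/3 = 34, F = 7 + 12 = 19.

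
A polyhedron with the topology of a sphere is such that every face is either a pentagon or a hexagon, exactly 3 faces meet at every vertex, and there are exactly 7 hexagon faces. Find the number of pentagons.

12

Let x be the number of pentagons; then F = 7 + x.
Edge–face incidences: 2E = 6·7 + 5·x = 42 + 5x.
Every vertex has degree 3, so 3V = 2E.
Euler: V − E + F = 2 ⇒ (2E)/3 − E + (7 + x) = 2.
Multiply by 6: 2·(2E) − 3·(2E) + 6·(7 + x) = 12, i.e. 42 + 6x − (42 + 5x) = 12.
Collecting terms: x = 12.
Then 2E = 42 + 5·12 = 102, so E = 51, V = 2E/3 = 34, F = 7 + 12 = 19.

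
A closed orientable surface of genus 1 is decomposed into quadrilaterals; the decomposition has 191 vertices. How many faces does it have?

191

χ = 2 − 2·1 = 0, and every face is a square so 4F = 2E.
V − E + F = 0 with E = 4F/2 gives 191 − (4/2 − 1)·F = 0, so F = 191 and E = 382.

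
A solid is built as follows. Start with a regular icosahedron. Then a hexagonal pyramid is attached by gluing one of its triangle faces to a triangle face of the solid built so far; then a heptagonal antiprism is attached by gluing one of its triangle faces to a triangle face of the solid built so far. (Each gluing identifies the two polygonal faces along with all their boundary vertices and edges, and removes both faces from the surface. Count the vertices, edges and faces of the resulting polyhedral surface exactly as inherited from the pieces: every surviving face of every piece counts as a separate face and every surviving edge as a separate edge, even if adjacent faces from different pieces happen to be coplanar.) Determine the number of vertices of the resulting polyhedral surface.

A regular icosahedron: V=12, E=30, F=20.
Attach a hexagonal pyramid (V=7, E=12, F=7) along a 3-gon: merge 3 vertices and 3 edges, delete both glued faces → V=16, E=39, F=25.
Attach a heptagonal antiprism (V=14, E=28, F=16) along a 3-gon: merge 3 vertices and 3 edges, delete both glued faces → V=27, E=64, F=39.
Check: V − E + F = 27 − 64 + 39 = 2.

27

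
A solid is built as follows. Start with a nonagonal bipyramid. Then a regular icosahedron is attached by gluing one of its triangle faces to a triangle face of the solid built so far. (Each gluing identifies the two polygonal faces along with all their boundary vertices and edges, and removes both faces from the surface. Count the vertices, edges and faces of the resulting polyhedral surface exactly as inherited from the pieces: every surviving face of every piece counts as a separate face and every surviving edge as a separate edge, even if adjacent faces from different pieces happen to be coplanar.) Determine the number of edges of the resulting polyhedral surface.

A nonagonal bipyramid: V=11, E=27, F=18.
Attach a regular icosahedron (V=12, E=30, F=20) along a 3-gon: merge 3 vertices and 3 edges, delete both glued faces → V=20, E=54, F=36.
Check: V − E + F = 20 − 54 + 36 = 2.

54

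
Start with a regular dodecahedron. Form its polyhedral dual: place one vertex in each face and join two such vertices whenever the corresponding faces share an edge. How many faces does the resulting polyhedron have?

The base solid has V = 20, E = 30, F = 12.
The dual swaps V and F and preserves E: V′ = F = 12, E′ = E = 30, F′ = V = 20.

20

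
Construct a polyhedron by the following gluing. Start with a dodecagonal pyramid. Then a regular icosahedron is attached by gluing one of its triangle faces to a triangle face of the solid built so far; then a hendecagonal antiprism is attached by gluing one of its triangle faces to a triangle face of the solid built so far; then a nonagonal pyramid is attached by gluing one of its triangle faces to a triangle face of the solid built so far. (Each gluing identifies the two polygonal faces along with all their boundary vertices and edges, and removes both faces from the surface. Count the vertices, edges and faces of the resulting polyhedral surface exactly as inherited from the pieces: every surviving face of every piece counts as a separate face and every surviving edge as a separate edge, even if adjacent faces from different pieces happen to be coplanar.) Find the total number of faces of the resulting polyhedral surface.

A dodecagonal pyramid: V=13, E=24, F=13.
Attach a regular icosahedron (V=12, E=30, F=20) along a 3-gon: merge 3 vertices and 3 edges, delete both glued faces → V=22, E=51, F=31.
Attach a hendecagonal antiprism (V=22, E=44, F=24) along a 3-gon: merge 3 vertices and 3 edges, delete both glued faces → V=41, E=92, F=53.
Attach a nonagonal pyramid (V=10, E=18, F=10) along a 3-gon: merge 3 vertices and 3 edges, delete both glued faces → V=48, E=107, F=61.
Check: V − E + F = 48 − 107 + 61 = 2.

61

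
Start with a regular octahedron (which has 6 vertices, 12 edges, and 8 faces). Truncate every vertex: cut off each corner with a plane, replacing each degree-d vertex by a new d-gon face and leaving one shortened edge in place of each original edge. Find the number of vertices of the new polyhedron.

Truncation replaces each original edge-end by a new vertex, so V′ = 2E = 24.
Each original edge survives, and each old vertex of degree d contributes d new edges; summing degrees gives Σd = 2E, so E′ = E + 2E = 3E = 36.
Each original face survives and each original vertex becomes one new face: F′ = F + V = 14.

24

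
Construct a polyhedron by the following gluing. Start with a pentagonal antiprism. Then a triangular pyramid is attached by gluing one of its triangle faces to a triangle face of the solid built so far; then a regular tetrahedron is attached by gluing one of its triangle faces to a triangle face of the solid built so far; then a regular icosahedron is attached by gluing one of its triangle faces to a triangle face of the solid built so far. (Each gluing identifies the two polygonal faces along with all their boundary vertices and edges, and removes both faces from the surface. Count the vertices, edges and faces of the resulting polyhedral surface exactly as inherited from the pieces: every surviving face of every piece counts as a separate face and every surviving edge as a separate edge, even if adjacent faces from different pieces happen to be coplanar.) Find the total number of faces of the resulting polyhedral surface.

A pentagonal antiprism: V=10, E=20, F=12.
Attach a triangular pyramid (V=4, E=6, F=4) along a 3-gon: merge 3 vertices and 3 edges, delete both glued faces → V=11, E=23, F=14.
Attach a regular tetrahedron (V=4, E=6, F=4) along a 3-gon: merge 3 vertices and 3 edges, delete both glued faces → V=12, E=26, F=16.
Attach a regular icosahedron (V=12, E=30, F=20) along a 3-gon: merge 3 vertices and 3 edges, delete both glued faces → V=21, E=53, F=34.
Check: V − E + F = 21 − 53 + 34 = 2.

34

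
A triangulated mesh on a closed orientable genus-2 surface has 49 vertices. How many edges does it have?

χ = 2 − 2·2 = -2, and every face is a triangle so 3F = 2E.
V − E + F = -2 with E = 3F/2 gives 49 − (3/2 − 1)·F = -2, so F = 102 and E = 153.

153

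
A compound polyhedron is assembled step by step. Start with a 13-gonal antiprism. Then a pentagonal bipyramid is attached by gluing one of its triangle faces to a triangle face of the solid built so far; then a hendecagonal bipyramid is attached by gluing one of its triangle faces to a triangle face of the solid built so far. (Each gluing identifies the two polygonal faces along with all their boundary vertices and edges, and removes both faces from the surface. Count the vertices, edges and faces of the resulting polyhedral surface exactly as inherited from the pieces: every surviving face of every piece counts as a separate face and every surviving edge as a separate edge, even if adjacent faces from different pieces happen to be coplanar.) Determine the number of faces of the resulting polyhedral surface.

56

A 13-gonal antiprism: V=26, E=52, F=28.
Attach a pentagonal bipyramid (V=7, E=15, F=10) along a 3-gon: merge 3 vertices and 3 edges, delete both glued faces → V=30, E=64, F=36.
Attach a hendecagonal bipyramid (V=13, E=33, F=22) along a 3-gon: merge 3 vertices and 3 edges, delete both glued faces → V=40, E=94, F=56.
Check: V − E + F = 40 − 94 + 56 = 2.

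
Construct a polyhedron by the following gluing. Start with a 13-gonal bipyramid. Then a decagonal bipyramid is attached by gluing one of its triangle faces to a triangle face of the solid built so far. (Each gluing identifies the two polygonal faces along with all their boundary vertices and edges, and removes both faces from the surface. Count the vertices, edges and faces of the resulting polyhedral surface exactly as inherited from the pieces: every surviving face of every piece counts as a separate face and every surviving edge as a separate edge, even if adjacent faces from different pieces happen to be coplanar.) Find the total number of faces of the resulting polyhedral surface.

44

A 13-gonal bipyramid: V=15, E=39, F=26.
Attach a decagonal bipyramid (V=12, E=30, F=20) along a 3-gon: merge 3 vertices and 3 edges, delete both glued faces → V=24, E=66, F=44.
Check: V − E + F = 24 − 66 + 44 = 2.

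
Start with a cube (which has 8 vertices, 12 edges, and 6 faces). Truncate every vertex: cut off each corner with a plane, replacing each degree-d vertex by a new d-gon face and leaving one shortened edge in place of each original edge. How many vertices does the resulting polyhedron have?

Truncation replaces each original edge-end by a new vertex, so V′ = 2E = 24.
Each original edge survives, and each old vertex of degree d contributes d new edges; summing degrees gives Σd = 2E, so E′ = E + 2E = 3E = 36.
Each original face survives and each original vertex becomes one new face: F′ = F + V = 14.

24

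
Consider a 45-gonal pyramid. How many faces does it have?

A pyramid on an n-gon base has one n-gon and n triangles: V = 45 + 1 = 46, E = 2·45 = 90, F = 45 + 1 = 46.

46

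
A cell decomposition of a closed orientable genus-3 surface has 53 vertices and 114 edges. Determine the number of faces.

57

For a closed orientable surface of genus 3, χ = 2 − 2·3 = -4.
F = -4 − V + E = -4 − 53 + 114 = 57.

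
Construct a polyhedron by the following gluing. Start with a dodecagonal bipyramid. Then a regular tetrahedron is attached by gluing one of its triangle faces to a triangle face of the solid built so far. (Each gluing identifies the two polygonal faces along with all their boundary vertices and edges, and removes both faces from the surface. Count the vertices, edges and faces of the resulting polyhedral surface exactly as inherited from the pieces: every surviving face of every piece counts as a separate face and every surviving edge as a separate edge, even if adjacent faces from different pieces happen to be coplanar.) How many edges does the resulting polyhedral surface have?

39

A dodecagonal bipyramid: V=14, E=36, F=24.
Attach a regular tetrahedron (V=4, E=6, F=4) along a 3-gon: merge 3 vertices and 3 edges, delete both glued faces → V=15, E=39, F=26.
Check: V − E + F = 15 − 39 + 26 = 2.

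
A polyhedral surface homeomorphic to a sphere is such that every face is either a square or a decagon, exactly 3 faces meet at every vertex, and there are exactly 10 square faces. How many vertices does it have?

Let x be the number of decagons; then F = 10 + x.
Edge–face incidences: 2E = 4·10 + 10·x = 40 + 10x.
Every vertex has degree 3, so 3V = 2E.
Euler: V − E + F = 2 ⇒ (2E)/3 − E + (10 + x) = 2.
Multiply by 6: 2·(2E) − 3·(2E) + 6·(10 + x) = 12, i.e. 60 + 6x − (40 + 10x) = 12.
Collecting terms: −4x + 20 = 12, so −4x = −8, so x = 2.
Then 2E = 40 + 10·2 = 60, so E = 30, V = 2E/3 = 20, F = 10 + 2 = 12.

20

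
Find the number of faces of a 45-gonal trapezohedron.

90

The n-trapezohedron (dual of the n-antiprism) has V = 2·45 + 2 = 92, E = 4·45 = 180, F = 2·45 = 90.
Check: V − E + F = 92 − 180 + 90 = 2.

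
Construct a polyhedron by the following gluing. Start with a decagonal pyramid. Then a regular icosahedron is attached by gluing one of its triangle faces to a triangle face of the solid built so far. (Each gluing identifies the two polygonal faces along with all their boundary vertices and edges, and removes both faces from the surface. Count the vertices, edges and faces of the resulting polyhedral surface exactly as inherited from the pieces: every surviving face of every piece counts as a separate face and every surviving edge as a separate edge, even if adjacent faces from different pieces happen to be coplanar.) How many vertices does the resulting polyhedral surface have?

20

A decagonal pyramid: V=11, E=20, F=11.
Attach a regular icosahedron (V=12, E=30, F=20) along a 3-gon: merge 3 vertices and 3 edges, delete both glued faces → V=20, E=47, F=29.
Check: V − E + F = 20 − 47 + 29 = 2.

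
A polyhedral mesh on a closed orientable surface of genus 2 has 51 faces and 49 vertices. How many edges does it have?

102

For a closed orientable surface of genus 2, χ = 2 − 2·2 = -2.
E = V + F − (-2) = 49 + 51 − (-2) = 102.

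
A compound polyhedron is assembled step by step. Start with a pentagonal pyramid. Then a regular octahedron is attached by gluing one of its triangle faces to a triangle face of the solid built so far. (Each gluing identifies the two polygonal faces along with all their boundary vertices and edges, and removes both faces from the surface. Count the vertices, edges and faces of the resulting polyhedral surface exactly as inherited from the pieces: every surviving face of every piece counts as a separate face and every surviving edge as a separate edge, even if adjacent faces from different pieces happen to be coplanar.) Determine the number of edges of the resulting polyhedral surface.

A pentagonal pyramid: V=6, E=10, F=6.
Attach a regular octahedron (V=6, E=12, F=8) along a 3-gon: merge 3 vertices and 3 edges, delete both glued faces → V=9, E=19, F=12.
Check: V − E + F = 9 − 19 + 12 = 2.

19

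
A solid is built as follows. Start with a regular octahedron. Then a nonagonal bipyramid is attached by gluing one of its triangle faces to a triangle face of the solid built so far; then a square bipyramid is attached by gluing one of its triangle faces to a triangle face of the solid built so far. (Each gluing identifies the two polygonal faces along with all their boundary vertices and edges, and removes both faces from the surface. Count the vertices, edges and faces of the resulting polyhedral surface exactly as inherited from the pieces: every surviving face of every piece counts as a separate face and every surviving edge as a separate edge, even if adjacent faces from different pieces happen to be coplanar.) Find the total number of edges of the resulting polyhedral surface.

45

A regular octahedron: V=6, E=12, F=8.
Attach a nonagonal bipyramid (V=11, E=27, F=18) along a 3-gon: merge 3 vertices and 3 edges, delete both glued faces → V=14, E=36, F=24.
Attach a square bipyramid (V=6, E=12, F=8) along a 3-gon: merge 3 vertices and 3 edges, delete both glued faces → V=17, E=45, F=30.
Check: V − E + F = 17 − 45 + 30 = 2.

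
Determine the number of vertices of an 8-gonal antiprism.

An antiprism on an n-gon has two n-gon caps and 2n triangles: V = 2·8 = 16, E = 4·8 = 32, F = 2·8 + 2 = 18.

16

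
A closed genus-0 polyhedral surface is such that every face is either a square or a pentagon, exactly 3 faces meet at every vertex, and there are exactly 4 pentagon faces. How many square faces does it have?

4

Let x be the number of squares; then F = 4 + x.
Edge–face incidences: 2E = 5·4 + 4·x = 20 + 4x.
Every vertex has degree 3, so 3V = 2E.
Euler: V − E + F = 2 ⇒ (2E)/3 − E + (4 + x) = 2.
Multiply by 6: 2·(2E) − 3·(2E) + 6·(4 + x) = 12, i.e. 24 + 6x − (20 + 4x) = 12.
Collecting terms: 2x + 4 = 12, so 2x = 8, so x = 4.
Then 2E = 20 + 4·4 = 36, so E = 18, V = 2E/3 = 12, F = 4 + 4 = 8.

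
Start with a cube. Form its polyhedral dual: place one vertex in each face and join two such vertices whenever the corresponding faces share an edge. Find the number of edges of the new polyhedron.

The base solid has V = 8, E = 12, F = 6.
The dual swaps V and F and preserves E: V′ = F = 6, E′ = E = 12, F′ = V = 8.

12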